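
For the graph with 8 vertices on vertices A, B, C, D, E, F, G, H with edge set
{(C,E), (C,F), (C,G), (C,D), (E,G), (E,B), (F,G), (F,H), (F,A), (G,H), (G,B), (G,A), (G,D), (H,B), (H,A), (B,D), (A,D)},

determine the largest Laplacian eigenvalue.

Degrees: deg(A) = 4, deg(B) = 4, deg(C) = 4, deg(D) = 4, deg(E) = 3, deg(F) = 4, deg(G) = 7, deg(H) = 4.
L = D − A with rows/columns ordered (A, B, C, D, E, F, G, H):
  [ 4,  0,  0, -1,  0, -1, -1, -1]
  [ 0,  4,  0, -1, -1,  0, -1, -1]
  [ 0,  0,  4, -1, -1, -1, -1,  0]
  [-1, -1, -1,  4,  0,  0, -1,  0]
  [ 0, -1, -1,  0,  3,  0, -1,  0]
  [-1,  0, -1,  0,  0,  4, -1, -1]
  [-1, -1, -1, -1, -1, -1,  7, -1]
  [-1, -1,  0,  0,  0, -1, -1,  4]
Characteristic polynomial: det(λI − L) = λ(λ² − 7λ + 11)(λ² − 9λ + 19)(λ² − 10λ + 23)(λ − 8).
Roots: λ = 0; (λ² − 7λ + 11) = 0 ⇒ λ = (7 ± √5)/2 ≈ 2.382, 4.618; (λ² − 9λ + 19) = 0 ⇒ λ = (9 ± √5)/2 ≈ 3.382, 5.618; (λ² − 10λ + 23) = 0 ⇒ λ = 5 ± √2 ≈ 3.5858, 6.4142; (λ − 8) = 0 ⇒ λ = 8.
(Check: the roots sum (with multiplicity) to 34, matching trace L = Σdeg = 2·17 = 34.)
Laplacian eigenvalues: [0.0, 2.382, 3.382, 3.5858, 4.618, 5.618, 6.4142, 8.0]. Largest eigenvalue (spectral radius) = 8.0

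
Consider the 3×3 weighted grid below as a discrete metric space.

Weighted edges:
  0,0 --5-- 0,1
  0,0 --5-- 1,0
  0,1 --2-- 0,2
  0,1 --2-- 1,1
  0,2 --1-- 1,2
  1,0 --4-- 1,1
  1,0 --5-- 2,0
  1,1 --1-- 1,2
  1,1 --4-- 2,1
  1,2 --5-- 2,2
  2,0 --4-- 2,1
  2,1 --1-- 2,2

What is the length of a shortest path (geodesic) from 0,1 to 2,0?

Shortest path: 0,1 → 1,1 → 2,1 → 2,0, total weight = 10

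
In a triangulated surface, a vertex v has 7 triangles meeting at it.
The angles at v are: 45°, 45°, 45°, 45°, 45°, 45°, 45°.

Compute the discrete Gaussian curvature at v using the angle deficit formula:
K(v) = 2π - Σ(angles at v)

Sum of angles = 315°. K = 360° - 315° = 45° = π/4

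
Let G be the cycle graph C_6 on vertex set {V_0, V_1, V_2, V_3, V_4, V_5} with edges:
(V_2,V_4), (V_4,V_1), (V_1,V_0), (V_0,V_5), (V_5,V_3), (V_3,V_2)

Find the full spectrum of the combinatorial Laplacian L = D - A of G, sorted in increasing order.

The cycle graph C_n has Laplacian eigenvalues λ_k = 2 − 2cos(2πk/n), k = 0, 1, …, n−1. Here n = 6:
k=0: 2 − 2cos(0) = 0.0; k=1: 2 − 2cos(π/3) = 1.0; k=2: 2 − 2cos(2π/3) = 3.0; k=3: 2 − 2cos(π) = 4.0; k=4: 2 − 2cos(4π/3) = 3.0; k=5: 2 − 2cos(5π/3) = 1.0.
Laplacian eigenvalues (increasing order): [0.0, 1.0, 1.0, 3.0, 3.0, 4.0]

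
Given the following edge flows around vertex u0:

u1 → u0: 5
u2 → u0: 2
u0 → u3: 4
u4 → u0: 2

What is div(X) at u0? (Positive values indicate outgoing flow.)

Divergence = sum of outgoing flows = (-5) + (-2) + 4 + (-2) = -5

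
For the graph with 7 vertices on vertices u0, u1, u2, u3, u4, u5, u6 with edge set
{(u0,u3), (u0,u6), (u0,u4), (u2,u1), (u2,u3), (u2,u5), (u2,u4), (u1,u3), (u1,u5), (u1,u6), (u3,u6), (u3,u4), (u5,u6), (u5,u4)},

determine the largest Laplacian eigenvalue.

Degrees: deg(u0) = 3, deg(u1) = 4, deg(u2) = 4, deg(u3) = 5, deg(u4) = 4, deg(u5) = 4, deg(u6) = 4.
L = D − A with rows/columns ordered (u0, u1, u2, u3, u4, u5, u6):
  [ 3,  0,  0, -1, -1,  0, -1]
  [ 0,  4, -1, -1,  0, -1, -1]
  [ 0, -1,  4, -1, -1, -1,  0]
  [-1, -1, -1,  5, -1,  0, -1]
  [-1,  0, -1, -1,  4, -1,  0]
  [ 0, -1, -1,  0, -1,  4, -1]
  [-1, -1,  0, -1,  0, -1,  4]
Characteristic polynomial: det(λI − L) = λ(λ² − 8λ + 14)(λ² − 9λ + 19)(λ² − 11λ + 29).
Roots: λ = 0; (λ² − 8λ + 14) = 0 ⇒ λ = 4 ± √2 ≈ 2.5858, 5.4142; (λ² − 9λ + 19) = 0 ⇒ λ = (9 ± √5)/2 ≈ 3.382, 5.618; (λ² − 11λ + 29) = 0 ⇒ λ = (11 ± √5)/2 ≈ 4.382, 6.618.
(Check: the roots sum (with multiplicity) to 28, matching trace L = Σdeg = 2·14 = 28.)
Laplacian eigenvalues: [0.0, 2.5858, 3.382, 4.382, 5.4142, 5.618, 6.618]. Largest eigenvalue (spectral radius) = 6.618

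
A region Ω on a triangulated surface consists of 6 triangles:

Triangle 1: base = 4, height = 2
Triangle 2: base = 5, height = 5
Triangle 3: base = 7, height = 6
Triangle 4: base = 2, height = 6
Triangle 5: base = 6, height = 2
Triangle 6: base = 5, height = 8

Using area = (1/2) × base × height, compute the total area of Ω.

(1/2)×4×2 + (1/2)×5×5 + (1/2)×7×6 + (1/2)×2×6 + (1/2)×6×2 + (1/2)×5×8 = 69.5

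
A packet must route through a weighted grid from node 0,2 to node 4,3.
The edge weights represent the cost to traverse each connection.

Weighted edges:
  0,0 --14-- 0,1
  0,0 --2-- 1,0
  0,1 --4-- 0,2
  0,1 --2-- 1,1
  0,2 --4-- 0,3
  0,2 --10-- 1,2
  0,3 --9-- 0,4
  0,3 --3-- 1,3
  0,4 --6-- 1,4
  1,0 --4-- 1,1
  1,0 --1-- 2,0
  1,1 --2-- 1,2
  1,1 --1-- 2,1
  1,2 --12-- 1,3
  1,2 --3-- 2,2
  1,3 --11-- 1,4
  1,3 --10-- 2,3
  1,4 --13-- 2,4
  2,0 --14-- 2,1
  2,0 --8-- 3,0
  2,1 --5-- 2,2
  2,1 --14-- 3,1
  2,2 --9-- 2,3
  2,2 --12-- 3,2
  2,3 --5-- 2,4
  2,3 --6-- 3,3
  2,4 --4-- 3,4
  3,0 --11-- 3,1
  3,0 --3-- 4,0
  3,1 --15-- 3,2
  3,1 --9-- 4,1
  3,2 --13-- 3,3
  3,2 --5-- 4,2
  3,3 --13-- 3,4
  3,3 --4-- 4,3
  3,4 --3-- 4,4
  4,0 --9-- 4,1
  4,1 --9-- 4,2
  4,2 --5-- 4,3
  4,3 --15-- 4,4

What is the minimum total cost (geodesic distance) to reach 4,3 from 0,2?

Shortest path: 0,2 → 0,3 → 1,3 → 2,3 → 3,3 → 4,3, total weight = 27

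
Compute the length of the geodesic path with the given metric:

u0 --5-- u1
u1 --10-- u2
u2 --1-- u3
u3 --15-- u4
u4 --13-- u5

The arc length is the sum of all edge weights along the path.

Arc length = 5 + 10 + 1 + 15 + 13 = 44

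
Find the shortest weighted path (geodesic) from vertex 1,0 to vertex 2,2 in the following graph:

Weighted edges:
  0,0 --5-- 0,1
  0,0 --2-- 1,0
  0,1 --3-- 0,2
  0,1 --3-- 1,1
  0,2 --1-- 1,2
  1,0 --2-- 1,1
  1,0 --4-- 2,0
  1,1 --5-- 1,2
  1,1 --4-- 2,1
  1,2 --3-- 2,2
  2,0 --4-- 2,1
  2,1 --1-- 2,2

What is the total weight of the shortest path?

Shortest path: 1,0 → 1,1 → 2,1 → 2,2, total weight = 7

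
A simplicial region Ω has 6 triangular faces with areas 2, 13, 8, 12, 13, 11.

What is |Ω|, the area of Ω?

2 + 13 + 8 + 12 + 13 + 11 = 59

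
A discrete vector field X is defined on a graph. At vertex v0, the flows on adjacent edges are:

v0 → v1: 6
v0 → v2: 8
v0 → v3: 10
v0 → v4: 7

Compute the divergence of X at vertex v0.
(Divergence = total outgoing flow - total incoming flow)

Divergence = sum of outgoing flows = 6 + 8 + 10 + 7 = 31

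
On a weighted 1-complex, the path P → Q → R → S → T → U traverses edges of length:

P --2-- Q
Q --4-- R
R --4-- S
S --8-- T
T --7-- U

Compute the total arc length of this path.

Arc length = 2 + 4 + 4 + 8 + 7 = 25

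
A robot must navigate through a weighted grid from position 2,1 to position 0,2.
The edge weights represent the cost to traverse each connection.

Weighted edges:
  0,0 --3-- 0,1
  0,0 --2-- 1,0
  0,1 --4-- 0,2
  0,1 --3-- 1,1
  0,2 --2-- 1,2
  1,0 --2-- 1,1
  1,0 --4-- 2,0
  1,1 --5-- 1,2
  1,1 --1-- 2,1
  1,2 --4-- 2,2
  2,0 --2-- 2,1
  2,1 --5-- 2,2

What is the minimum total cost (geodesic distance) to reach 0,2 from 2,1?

Shortest path: 2,1 → 1,1 → 0,1 → 0,2, total weight = 8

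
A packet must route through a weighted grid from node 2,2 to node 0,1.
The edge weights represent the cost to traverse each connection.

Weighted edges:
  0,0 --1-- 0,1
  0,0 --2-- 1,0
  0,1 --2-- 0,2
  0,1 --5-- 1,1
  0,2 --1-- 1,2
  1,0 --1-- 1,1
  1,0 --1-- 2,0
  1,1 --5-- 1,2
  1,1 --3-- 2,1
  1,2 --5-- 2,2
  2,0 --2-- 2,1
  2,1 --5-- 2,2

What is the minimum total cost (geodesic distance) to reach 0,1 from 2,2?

Shortest path: 2,2 → 1,2 → 0,2 → 0,1, total weight = 8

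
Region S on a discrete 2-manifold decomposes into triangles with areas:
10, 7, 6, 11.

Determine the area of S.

10 + 7 + 6 + 11 = 34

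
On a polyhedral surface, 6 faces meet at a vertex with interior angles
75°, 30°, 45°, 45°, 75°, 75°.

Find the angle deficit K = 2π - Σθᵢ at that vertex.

Sum of angles = 345°. K = 360° - 345° = 15°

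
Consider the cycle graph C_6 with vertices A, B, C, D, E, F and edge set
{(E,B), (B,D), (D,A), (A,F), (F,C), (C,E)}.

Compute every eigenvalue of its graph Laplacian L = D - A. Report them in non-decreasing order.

The cycle graph C_n has Laplacian eigenvalues λ_k = 2 − 2cos(2πk/n), k = 0, 1, …, n−1. Here n = 6:
k=0: 2 − 2cos(0) = 0.0; k=1: 2 − 2cos(π/3) = 1.0; k=2: 2 − 2cos(2π/3) = 3.0; k=3: 2 − 2cos(π) = 4.0; k=4: 2 − 2cos(4π/3) = 3.0; k=5: 2 − 2cos(5π/3) = 1.0.
Laplacian eigenvalues (increasing order): [0.0, 1.0, 1.0, 3.0, 3.0, 4.0]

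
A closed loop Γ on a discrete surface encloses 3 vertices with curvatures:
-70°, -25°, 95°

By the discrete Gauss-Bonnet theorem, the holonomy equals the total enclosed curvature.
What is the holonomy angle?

Holonomy = total enclosed curvature = (-70°) + (-25°) + 95° = 0°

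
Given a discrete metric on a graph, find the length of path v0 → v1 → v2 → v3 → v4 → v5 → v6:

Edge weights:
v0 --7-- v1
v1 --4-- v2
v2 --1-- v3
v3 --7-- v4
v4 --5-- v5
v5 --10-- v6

Arc length = 7 + 4 + 1 + 7 + 5 + 10 = 34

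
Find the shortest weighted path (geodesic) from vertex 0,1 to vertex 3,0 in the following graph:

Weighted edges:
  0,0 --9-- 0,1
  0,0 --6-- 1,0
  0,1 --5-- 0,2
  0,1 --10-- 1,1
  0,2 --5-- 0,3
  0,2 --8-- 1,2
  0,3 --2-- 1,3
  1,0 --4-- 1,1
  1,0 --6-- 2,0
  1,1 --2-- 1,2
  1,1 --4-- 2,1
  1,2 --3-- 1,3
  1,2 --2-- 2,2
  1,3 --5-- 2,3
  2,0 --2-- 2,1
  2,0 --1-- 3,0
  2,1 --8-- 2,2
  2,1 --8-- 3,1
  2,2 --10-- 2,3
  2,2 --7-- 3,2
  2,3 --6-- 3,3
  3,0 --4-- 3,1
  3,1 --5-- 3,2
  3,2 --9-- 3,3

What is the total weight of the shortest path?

Shortest path: 0,1 → 1,1 → 2,1 → 2,0 → 3,0, total weight = 17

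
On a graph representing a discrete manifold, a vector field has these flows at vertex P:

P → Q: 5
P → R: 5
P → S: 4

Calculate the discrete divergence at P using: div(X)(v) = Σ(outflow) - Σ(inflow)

Divergence = sum of outgoing flows = 5 + 5 + 4 = 14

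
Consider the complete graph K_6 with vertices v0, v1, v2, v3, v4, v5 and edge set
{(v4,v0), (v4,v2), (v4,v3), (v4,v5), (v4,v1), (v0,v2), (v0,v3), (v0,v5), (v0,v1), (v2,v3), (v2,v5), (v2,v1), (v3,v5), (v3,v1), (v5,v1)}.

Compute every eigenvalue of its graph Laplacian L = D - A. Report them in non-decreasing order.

For the complete graph K_n, L = nI − J (J = all-ones matrix). J has eigenvalues n (once, eigenvector 𝟙) and 0 (multiplicity n−1), so L has eigenvalues 0 (once) and n (multiplicity n−1). Here n = 6: eigenvalue 0 once and 6 with multiplicity 5.
Laplacian eigenvalues (increasing order): [0.0, 6.0, 6.0, 6.0, 6.0, 6.0]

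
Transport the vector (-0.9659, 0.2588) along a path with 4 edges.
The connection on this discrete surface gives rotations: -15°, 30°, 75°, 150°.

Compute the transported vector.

Total rotation: (-15°) + 30° + 75° + 150° = 240° ≡ -120° (mod 360°). Final vector: (0.7071, 0.7071)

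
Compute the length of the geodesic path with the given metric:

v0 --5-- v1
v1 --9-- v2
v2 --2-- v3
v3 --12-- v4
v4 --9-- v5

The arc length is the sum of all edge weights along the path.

Arc length = 5 + 9 + 2 + 12 + 9 = 37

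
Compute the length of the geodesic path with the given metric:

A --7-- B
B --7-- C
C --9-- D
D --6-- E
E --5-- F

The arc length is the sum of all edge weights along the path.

Arc length = 7 + 7 + 9 + 6 + 5 = 34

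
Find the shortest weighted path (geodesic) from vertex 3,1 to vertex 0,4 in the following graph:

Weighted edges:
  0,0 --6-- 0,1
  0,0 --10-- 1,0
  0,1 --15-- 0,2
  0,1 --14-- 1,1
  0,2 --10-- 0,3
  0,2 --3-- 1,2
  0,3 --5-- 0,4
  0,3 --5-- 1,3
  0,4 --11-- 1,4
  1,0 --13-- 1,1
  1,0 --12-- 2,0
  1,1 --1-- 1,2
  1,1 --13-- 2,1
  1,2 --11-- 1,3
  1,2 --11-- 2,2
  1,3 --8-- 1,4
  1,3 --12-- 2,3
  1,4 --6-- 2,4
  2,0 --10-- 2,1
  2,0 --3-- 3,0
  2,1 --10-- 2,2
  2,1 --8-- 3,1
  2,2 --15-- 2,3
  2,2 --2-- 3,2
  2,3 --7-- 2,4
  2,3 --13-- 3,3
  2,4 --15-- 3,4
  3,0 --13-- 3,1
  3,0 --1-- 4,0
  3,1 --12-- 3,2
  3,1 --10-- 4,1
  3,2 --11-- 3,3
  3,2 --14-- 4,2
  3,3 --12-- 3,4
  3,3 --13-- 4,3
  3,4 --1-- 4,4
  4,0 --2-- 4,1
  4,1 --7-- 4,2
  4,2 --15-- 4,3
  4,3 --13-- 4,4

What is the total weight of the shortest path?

Shortest path: 3,1 → 2,1 → 1,1 → 1,2 → 0,2 → 0,3 → 0,4, total weight = 40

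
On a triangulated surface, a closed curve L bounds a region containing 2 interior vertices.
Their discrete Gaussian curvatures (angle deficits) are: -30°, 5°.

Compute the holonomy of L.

Holonomy = total enclosed curvature = (-30°) + 5° = -25°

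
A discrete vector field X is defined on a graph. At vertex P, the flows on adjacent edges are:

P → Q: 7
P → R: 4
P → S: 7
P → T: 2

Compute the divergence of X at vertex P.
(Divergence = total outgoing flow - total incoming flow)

Divergence = sum of outgoing flows = 7 + 4 + 7 + 2 = 20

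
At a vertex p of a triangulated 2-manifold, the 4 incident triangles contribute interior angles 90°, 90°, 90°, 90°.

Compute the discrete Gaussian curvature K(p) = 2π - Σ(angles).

Sum of angles = 360°. K = 360° - 360° = 0° = 0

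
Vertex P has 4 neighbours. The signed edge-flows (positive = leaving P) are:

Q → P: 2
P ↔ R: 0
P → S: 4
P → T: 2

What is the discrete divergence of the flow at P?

Divergence = sum of outgoing flows = (-2) + 0 + 4 + 2 = 4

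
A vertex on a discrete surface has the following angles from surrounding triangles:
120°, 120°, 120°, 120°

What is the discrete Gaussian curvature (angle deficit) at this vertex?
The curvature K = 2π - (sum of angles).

Sum of angles = 480°. K = 360° - 480° = -120° = -2π/3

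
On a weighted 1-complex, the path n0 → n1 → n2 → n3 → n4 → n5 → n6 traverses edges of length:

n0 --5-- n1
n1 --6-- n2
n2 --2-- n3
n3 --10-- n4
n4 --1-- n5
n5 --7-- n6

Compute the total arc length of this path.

Arc length = 5 + 6 + 2 + 10 + 1 + 7 = 31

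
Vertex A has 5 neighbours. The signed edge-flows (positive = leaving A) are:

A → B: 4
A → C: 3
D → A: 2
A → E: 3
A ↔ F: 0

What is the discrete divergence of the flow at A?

Divergence = sum of outgoing flows = 4 + 3 + (-2) + 3 + 0 = 8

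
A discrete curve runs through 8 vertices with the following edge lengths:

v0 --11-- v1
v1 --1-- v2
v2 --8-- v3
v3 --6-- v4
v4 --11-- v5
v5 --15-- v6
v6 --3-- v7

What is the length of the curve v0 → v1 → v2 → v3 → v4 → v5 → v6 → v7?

Arc length = 11 + 1 + 8 + 6 + 11 + 15 + 3 = 55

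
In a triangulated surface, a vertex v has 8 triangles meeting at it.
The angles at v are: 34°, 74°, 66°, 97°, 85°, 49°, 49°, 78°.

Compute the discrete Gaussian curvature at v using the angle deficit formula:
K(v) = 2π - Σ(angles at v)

Sum of angles = 532°. K = 360° - 532° = -172° = -43π/45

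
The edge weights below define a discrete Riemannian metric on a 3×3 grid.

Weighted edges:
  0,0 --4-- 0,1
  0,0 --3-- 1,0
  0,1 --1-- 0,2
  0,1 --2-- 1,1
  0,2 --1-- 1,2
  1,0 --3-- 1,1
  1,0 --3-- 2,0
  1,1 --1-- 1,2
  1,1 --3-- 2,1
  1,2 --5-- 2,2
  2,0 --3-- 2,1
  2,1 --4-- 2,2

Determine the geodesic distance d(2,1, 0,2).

Shortest path: 2,1 → 1,1 → 1,2 → 0,2, total weight = 5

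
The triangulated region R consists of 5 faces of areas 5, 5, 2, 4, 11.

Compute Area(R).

5 + 5 + 2 + 4 + 11 = 27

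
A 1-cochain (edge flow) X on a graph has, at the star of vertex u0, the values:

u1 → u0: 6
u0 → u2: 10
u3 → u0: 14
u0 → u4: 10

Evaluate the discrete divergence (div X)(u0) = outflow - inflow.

Divergence = sum of outgoing flows = (-6) + 10 + (-14) + 10 = 0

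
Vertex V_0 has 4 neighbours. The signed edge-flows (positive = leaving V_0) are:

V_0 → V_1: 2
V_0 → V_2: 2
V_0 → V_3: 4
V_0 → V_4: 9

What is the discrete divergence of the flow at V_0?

Divergence = sum of outgoing flows = 2 + 2 + 4 + 9 = 17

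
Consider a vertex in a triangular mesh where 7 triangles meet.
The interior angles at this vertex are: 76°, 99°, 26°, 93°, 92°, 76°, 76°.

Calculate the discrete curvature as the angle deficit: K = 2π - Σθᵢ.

Sum of angles = 538°. K = 360° - 538° = -178° = -89π/90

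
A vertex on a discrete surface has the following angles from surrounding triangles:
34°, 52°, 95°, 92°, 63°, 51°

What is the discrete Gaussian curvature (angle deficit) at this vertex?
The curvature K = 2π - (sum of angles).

Sum of angles = 387°. K = 360° - 387° = -27° = -3π/20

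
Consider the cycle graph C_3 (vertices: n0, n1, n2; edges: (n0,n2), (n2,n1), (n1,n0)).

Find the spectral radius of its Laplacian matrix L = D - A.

The cycle graph C_n has Laplacian eigenvalues λ_k = 2 − 2cos(2πk/n), k = 0, 1, …, n−1. Here n = 3:
k=0: 2 − 2cos(0) = 0.0; k=1: 2 − 2cos(2π/3) = 3.0; k=2: 2 − 2cos(4π/3) = 3.0.
Laplacian eigenvalues: [0.0, 3.0, 3.0]. Largest eigenvalue (spectral radius) = 3.0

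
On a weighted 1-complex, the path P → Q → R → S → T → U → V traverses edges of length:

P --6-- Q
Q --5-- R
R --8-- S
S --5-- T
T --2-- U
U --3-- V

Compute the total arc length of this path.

Arc length = 6 + 5 + 8 + 5 + 2 + 3 = 29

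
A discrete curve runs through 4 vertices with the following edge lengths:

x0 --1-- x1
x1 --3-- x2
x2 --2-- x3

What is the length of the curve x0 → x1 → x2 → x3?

Arc length = 1 + 3 + 2 = 6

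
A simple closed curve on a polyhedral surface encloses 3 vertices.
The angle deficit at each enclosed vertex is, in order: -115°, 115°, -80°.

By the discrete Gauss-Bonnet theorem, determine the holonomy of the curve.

Holonomy = total enclosed curvature = (-115°) + 115° + (-80°) = -80°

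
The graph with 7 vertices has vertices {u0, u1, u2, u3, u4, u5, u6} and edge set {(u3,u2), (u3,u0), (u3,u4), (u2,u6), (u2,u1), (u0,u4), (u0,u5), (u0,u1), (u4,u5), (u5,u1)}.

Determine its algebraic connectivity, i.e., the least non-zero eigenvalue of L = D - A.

Degrees: deg(u0) = 4, deg(u1) = 3, deg(u2) = 3, deg(u3) = 3, deg(u4) = 3, deg(u5) = 3, deg(u6) = 1.
L = D − A with rows/columns ordered (u0, u1, u2, u3, u4, u5, u6):
  [ 4, -1,  0, -1, -1, -1,  0]
  [-1,  3, -1,  0,  0, -1,  0]
  [ 0, -1,  3, -1,  0,  0, -1]
  [-1,  0, -1,  3, -1,  0,  0]
  [-1,  0,  0, -1,  3, -1,  0]
  [-1, -1,  0,  0, -1,  3,  0]
  [ 0,  0, -1,  0,  0,  0,  1]
Characteristic polynomial: det(λI − L) = λ(λ² − 5λ + 3)(λ² − 7λ + 11)(λ² − 8λ + 14).
Roots: λ = 0; (λ² − 5λ + 3) = 0 ⇒ λ = (5 ± √13)/2 ≈ 0.6972, 4.3028; (λ² − 7λ + 11) = 0 ⇒ λ = (7 ± √5)/2 ≈ 2.382, 4.618; (λ² − 8λ + 14) = 0 ⇒ λ = 4 ± √2 ≈ 2.5858, 5.4142.
(Check: the roots sum (with multiplicity) to 20, matching trace L = Σdeg = 2·10 = 20.)
Laplacian eigenvalues: [0.0, 0.6972, 2.382, 2.5858, 4.3028, 4.618, 5.4142]. Algebraic connectivity (smallest non-zero eigenvalue) = 0.6972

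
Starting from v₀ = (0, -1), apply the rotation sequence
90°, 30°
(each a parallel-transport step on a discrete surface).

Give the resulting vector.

Total rotation: 90° + 30° = 120°. Final vector: (0.8660, 0.5000)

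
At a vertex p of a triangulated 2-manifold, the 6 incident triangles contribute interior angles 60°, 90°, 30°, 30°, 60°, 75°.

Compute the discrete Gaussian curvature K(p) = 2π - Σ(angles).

Sum of angles = 345°. K = 360° - 345° = 15° = π/12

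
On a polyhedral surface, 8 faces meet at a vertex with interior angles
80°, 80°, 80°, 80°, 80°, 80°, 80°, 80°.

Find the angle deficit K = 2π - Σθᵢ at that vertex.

Sum of angles = 640°. K = 360° - 640° = -280°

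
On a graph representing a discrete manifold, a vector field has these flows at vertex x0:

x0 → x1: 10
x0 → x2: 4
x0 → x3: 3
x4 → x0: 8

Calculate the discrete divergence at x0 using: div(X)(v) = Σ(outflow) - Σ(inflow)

Divergence = sum of outgoing flows = 10 + 4 + 3 + (-8) = 9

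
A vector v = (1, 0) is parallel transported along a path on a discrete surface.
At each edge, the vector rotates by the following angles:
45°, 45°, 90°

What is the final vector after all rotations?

Total rotation: 45° + 45° + 90° = 180°. Final vector: (-1, 0)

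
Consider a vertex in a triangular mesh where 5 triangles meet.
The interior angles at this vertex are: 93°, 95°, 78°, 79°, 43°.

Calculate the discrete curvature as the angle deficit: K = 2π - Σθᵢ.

Sum of angles = 388°. K = 360° - 388° = -28° = -7π/45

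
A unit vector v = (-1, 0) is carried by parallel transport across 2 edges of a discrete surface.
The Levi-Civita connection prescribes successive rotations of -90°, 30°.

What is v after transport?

Total rotation: (-90°) + 30° = -60°. Final vector: (-0.5000, 0.8660)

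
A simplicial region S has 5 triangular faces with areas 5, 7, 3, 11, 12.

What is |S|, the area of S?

5 + 7 + 3 + 11 + 12 = 38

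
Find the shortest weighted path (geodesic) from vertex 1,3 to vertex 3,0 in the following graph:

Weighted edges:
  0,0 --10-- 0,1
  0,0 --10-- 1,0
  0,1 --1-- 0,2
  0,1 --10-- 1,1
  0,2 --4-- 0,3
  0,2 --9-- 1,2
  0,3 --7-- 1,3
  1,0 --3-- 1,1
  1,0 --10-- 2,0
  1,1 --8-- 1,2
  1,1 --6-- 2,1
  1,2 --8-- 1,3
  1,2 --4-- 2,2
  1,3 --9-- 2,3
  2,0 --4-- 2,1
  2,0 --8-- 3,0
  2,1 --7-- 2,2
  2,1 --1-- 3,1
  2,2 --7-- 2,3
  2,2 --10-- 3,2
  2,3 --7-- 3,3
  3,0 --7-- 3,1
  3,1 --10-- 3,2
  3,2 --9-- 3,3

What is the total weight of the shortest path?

Shortest path: 1,3 → 1,2 → 2,2 → 2,1 → 3,1 → 3,0, total weight = 27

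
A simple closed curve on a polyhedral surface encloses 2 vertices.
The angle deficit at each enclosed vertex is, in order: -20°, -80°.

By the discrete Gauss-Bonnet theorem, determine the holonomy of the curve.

Holonomy = total enclosed curvature = (-20°) + (-80°) = -100°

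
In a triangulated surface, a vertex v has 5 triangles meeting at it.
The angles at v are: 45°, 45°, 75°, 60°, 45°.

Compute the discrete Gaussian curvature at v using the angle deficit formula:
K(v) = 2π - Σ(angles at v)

Sum of angles = 270°. K = 360° - 270° = 90° = π/2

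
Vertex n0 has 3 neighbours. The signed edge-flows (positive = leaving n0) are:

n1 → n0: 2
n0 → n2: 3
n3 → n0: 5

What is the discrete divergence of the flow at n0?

Divergence = sum of outgoing flows = (-2) + 3 + (-5) = -4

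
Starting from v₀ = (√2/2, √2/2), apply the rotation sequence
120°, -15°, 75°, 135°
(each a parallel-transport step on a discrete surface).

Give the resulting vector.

Total rotation: 120° + (-15°) + 75° + 135° = 315° ≡ -45° (mod 360°). Final vector: (1, 0)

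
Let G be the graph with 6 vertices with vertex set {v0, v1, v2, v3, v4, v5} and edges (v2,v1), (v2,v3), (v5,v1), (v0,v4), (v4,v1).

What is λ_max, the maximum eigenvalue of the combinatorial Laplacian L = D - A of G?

Degrees: deg(v0) = 1, deg(v1) = 3, deg(v2) = 2, deg(v3) = 1, deg(v4) = 2, deg(v5) = 1.
L = D − A with rows/columns ordered (v0, v1, v2, v3, v4, v5):
  [ 1,  0,  0,  0, -1,  0]
  [ 0,  3, -1,  0, -1, -1]
  [ 0, -1,  2, -1,  0,  0]
  [ 0,  0, -1,  1,  0,  0]
  [-1, -1,  0,  0,  2,  0]
  [ 0, -1,  0,  0,  0,  1]
Characteristic polynomial: det(λI − L) = λ(λ² − 3λ + 1)(λ² − 5λ + 3)(λ − 2).
Roots: λ = 0; (λ² − 3λ + 1) = 0 ⇒ λ = (3 ± √5)/2 ≈ 0.382, 2.618; (λ² − 5λ + 3) = 0 ⇒ λ = (5 ± √13)/2 ≈ 0.6972, 4.3028; (λ − 2) = 0 ⇒ λ = 2.
(Check: the roots sum (with multiplicity) to 10, matching trace L = Σdeg = 2·5 = 10.)
Laplacian eigenvalues: [0.0, 0.382, 0.6972, 2.0, 2.618, 4.3028]. Largest eigenvalue (spectral radius) = 4.3028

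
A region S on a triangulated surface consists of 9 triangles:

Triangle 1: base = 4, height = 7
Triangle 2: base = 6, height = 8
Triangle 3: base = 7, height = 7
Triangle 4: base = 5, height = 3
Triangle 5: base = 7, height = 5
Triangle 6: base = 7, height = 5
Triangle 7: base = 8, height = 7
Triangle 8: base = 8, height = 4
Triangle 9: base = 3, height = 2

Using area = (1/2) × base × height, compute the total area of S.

(1/2)×4×7 + (1/2)×6×8 + (1/2)×7×7 + (1/2)×5×3 + (1/2)×7×5 + (1/2)×7×5 + (1/2)×8×7 + (1/2)×8×4 + (1/2)×3×2 = 152.0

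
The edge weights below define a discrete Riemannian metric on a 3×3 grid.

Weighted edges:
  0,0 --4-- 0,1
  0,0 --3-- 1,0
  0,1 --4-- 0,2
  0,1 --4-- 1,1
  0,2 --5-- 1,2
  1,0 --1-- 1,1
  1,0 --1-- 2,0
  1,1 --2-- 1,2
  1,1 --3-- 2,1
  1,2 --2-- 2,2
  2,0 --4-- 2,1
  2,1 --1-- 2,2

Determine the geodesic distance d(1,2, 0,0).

Shortest path: 1,2 → 1,1 → 1,0 → 0,0, total weight = 6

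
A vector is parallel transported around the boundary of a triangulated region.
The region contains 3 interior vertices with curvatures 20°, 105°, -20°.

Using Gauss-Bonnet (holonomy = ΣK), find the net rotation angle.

Holonomy = total enclosed curvature = 20° + 105° + (-20°) = 105°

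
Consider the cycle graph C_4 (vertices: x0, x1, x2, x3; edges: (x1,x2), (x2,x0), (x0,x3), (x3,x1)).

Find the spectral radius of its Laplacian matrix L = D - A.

The cycle graph C_n has Laplacian eigenvalues λ_k = 2 − 2cos(2πk/n), k = 0, 1, …, n−1. Here n = 4:
k=0: 2 − 2cos(0) = 0.0; k=1: 2 − 2cos(π/2) = 2.0; k=2: 2 − 2cos(π) = 4.0; k=3: 2 − 2cos(3π/2) = 2.0.
Laplacian eigenvalues: [0.0, 2.0, 2.0, 4.0]. Largest eigenvalue (spectral radius) = 4.0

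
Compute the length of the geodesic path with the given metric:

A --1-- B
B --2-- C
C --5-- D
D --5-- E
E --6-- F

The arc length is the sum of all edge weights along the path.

Arc length = 1 + 2 + 5 + 5 + 6 = 19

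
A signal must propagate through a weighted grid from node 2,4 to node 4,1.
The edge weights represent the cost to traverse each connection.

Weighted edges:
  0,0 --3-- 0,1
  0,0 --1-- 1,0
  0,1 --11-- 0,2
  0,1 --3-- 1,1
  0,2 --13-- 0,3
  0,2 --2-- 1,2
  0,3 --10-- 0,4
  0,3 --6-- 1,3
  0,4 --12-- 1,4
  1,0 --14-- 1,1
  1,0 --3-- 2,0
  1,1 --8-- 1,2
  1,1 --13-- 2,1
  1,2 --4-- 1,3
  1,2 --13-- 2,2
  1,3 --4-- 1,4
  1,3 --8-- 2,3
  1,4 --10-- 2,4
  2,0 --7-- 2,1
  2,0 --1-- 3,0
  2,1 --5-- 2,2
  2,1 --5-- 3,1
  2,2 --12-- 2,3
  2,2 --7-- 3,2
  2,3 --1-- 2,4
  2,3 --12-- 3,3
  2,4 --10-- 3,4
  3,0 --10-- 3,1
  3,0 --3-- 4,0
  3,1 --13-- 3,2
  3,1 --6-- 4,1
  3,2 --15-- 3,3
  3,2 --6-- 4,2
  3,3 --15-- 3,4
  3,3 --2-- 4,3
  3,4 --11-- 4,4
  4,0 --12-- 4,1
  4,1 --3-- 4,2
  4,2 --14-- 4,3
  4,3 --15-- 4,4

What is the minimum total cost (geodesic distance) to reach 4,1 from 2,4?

Shortest path: 2,4 → 2,3 → 2,2 → 2,1 → 3,1 → 4,1, total weight = 29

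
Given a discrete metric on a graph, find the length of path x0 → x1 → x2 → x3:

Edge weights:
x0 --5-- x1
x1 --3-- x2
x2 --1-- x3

Arc length = 5 + 3 + 1 = 9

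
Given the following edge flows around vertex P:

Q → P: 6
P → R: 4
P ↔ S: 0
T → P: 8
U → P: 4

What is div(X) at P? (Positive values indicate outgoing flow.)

Divergence = sum of outgoing flows = (-6) + 4 + 0 + (-8) + (-4) = -14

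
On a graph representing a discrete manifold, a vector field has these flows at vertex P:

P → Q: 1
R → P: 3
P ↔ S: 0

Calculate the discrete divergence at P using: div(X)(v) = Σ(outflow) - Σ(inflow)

Divergence = sum of outgoing flows = 1 + (-3) + 0 = -2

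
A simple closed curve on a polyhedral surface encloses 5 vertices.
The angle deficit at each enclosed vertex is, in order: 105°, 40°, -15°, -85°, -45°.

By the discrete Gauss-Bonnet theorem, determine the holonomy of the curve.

Holonomy = total enclosed curvature = 105° + 40° + (-15°) + (-85°) + (-45°) = 0°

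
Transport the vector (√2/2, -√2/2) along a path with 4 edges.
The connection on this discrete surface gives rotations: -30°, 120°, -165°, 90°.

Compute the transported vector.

Total rotation: (-30°) + 120° + (-165°) + 90° = 15°. Final vector: (0.8660, -0.5000)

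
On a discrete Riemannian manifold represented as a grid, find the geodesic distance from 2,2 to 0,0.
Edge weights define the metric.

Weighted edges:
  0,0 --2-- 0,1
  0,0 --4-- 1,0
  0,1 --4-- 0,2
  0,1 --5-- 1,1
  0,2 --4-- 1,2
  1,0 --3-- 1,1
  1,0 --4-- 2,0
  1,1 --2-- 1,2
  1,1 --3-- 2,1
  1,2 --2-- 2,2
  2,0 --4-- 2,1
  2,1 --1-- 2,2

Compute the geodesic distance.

Shortest path: 2,2 → 2,1 → 1,1 → 1,0 → 0,0, total weight = 11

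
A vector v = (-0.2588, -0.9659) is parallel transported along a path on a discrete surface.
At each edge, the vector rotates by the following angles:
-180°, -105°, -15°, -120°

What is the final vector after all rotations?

Total rotation: (-180°) + (-105°) + (-15°) + (-120°) = -420° ≡ -60° (mod 360°). Final vector: (-0.9659, -0.2588)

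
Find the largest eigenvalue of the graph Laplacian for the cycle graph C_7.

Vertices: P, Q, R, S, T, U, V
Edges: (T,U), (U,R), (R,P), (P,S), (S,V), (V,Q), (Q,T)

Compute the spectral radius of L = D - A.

The cycle graph C_n has Laplacian eigenvalues λ_k = 2 − 2cos(2πk/n), k = 0, 1, …, n−1. Here n = 7:
k=0: 2 − 2cos(0) = 0.0; k=1: 2 − 2cos(2π/7) = 0.753; k=2: 2 − 2cos(4π/7) = 2.445; k=3: 2 − 2cos(6π/7) = 3.8019; k=4: 2 − 2cos(8π/7) = 3.8019; k=5: 2 − 2cos(10π/7) = 2.445; k=6: 2 − 2cos(12π/7) = 0.753.
Laplacian eigenvalues: [0.0, 0.753, 0.753, 2.445, 2.445, 3.8019, 3.8019]. Largest eigenvalue (spectral radius) = 3.8019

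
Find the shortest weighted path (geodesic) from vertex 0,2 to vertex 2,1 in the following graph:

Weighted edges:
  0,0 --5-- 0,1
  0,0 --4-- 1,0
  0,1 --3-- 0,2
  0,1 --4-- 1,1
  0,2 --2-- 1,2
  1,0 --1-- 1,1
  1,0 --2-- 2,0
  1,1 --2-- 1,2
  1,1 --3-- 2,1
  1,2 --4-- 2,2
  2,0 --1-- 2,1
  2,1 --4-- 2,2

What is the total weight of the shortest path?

Shortest path: 0,2 → 1,2 → 1,1 → 2,1, total weight = 7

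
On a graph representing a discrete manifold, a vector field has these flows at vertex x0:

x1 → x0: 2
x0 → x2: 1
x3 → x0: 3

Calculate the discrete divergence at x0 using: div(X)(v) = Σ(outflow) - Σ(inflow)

Divergence = sum of outgoing flows = (-2) + 1 + (-3) = -4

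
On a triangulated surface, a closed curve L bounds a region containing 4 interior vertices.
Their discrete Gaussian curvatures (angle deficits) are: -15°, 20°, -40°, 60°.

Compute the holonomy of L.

Holonomy = total enclosed curvature = (-15°) + 20° + (-40°) + 60° = 25°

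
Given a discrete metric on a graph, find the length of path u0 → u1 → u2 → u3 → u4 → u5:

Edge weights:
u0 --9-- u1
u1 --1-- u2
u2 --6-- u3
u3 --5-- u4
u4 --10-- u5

Arc length = 9 + 1 + 6 + 5 + 10 = 31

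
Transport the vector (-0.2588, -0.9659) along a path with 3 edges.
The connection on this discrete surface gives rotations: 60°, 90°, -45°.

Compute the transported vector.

Total rotation: 60° + 90° + (-45°) = 105°. Final vector: (1, 0)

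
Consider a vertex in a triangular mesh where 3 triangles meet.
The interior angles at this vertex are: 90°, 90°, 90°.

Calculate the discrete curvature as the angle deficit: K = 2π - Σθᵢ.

Sum of angles = 270°. K = 360° - 270° = 90° = π/2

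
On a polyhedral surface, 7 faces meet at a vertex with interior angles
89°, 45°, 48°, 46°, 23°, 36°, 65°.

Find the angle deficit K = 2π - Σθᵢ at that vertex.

Sum of angles = 352°. K = 360° - 352° = 8° = 2π/45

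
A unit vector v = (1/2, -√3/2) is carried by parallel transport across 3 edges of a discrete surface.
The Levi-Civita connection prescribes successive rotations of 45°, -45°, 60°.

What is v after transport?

Total rotation: 45° + (-45°) + 60° = 60°. Final vector: (1, 0)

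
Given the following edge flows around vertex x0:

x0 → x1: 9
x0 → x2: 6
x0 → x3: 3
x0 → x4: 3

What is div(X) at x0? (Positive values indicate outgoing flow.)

Divergence = sum of outgoing flows = 9 + 6 + 3 + 3 = 21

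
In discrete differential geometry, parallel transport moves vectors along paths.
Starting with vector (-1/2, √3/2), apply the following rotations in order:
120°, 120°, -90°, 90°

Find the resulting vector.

Total rotation: 120° + 120° + (-90°) + 90° = 240° ≡ -120° (mod 360°). Final vector: (1, 0)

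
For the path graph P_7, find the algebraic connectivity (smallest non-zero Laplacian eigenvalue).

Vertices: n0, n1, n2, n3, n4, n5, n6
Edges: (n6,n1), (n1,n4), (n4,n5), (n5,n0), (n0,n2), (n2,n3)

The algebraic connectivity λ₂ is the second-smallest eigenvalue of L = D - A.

The path graph P_n has Laplacian eigenvalues λ_k = 2 − 2cos(kπ/n), k = 0, 1, …, n−1. Here n = 7:
k=0: 2 − 2cos(0) = 0.0; k=1: 2 − 2cos(π/7) = 0.1981; k=2: 2 − 2cos(2π/7) = 0.753; k=3: 2 − 2cos(3π/7) = 1.555; k=4: 2 − 2cos(4π/7) = 2.445; k=5: 2 − 2cos(5π/7) = 3.247; k=6: 2 − 2cos(6π/7) = 3.8019.
Laplacian eigenvalues: [0.0, 0.1981, 0.753, 1.555, 2.445, 3.247, 3.8019]. Algebraic connectivity (smallest non-zero eigenvalue) = 0.1981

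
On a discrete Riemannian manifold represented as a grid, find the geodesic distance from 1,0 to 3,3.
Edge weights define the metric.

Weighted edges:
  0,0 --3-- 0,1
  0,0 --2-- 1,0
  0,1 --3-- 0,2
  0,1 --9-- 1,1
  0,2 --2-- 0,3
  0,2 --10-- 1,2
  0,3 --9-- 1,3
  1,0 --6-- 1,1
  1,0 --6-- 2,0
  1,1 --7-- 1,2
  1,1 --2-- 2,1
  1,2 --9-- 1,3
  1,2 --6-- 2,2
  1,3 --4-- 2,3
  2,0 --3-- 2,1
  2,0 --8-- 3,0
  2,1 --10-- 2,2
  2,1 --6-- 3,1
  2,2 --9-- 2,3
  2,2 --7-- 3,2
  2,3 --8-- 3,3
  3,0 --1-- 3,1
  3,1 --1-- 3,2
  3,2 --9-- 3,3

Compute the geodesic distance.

Shortest path: 1,0 → 1,1 → 2,1 → 3,1 → 3,2 → 3,3, total weight = 24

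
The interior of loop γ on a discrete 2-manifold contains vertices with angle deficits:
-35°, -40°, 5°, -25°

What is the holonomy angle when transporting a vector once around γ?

Holonomy = total enclosed curvature = (-35°) + (-40°) + 5° + (-25°) = -95°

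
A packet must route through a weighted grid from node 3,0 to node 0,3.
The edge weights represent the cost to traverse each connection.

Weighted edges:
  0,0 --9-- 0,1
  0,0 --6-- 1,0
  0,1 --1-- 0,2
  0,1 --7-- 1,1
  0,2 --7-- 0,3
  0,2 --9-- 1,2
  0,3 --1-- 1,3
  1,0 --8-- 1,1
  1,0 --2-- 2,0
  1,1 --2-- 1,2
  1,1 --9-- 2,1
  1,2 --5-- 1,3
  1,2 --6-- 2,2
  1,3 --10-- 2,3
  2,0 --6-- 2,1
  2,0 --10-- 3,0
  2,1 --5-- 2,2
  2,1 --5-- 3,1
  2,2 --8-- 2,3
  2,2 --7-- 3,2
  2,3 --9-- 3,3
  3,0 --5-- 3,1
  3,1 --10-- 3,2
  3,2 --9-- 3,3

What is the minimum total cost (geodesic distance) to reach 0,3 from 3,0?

Shortest path: 3,0 → 3,1 → 2,1 → 2,2 → 1,2 → 1,3 → 0,3, total weight = 27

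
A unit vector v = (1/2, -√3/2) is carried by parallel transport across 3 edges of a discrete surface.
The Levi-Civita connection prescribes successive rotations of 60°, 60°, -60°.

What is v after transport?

Total rotation: 60° + 60° + (-60°) = 60°. Final vector: (1, 0)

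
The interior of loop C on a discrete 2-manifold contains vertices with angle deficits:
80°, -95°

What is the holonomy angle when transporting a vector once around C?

Holonomy = total enclosed curvature = 80° + (-95°) = -15°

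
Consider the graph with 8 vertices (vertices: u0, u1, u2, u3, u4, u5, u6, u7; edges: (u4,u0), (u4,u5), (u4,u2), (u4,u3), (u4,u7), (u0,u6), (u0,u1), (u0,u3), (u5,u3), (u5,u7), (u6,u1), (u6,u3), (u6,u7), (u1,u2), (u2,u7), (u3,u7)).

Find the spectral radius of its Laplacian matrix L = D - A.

Degrees: deg(u0) = 4, deg(u1) = 3, deg(u2) = 3, deg(u3) = 5, deg(u4) = 5, deg(u5) = 3, deg(u6) = 4, deg(u7) = 5.
L = D − A with rows/columns ordered (u0, u1, u2, u3, u4, u5, u6, u7):
  [ 4, -1,  0, -1, -1,  0, -1,  0]
  [-1,  3, -1,  0,  0,  0, -1,  0]
  [ 0, -1,  3,  0, -1,  0,  0, -1]
  [-1,  0,  0,  5, -1, -1, -1, -1]
  [-1,  0, -1, -1,  5, -1,  0, -1]
  [ 0,  0,  0, -1, -1,  3,  0, -1]
  [-1, -1,  0, -1,  0,  0,  4, -1]
  [ 0,  0, -1, -1, -1, -1, -1,  5]
Characteristic polynomial: det(λI − L) = λ(λ − 2)(λ² − 9λ + 17)(λ − 4)(λ² − 11λ + 29)(λ − 6).
Roots: λ = 0; (λ − 2) = 0 ⇒ λ = 2; (λ² − 9λ + 17) = 0 ⇒ λ = (9 ± √13)/2 ≈ 2.6972, 6.3028; (λ − 4) = 0 ⇒ λ = 4; (λ² − 11λ + 29) = 0 ⇒ λ = (11 ± √5)/2 ≈ 4.382, 6.618; (λ − 6) = 0 ⇒ λ = 6.
(Check: the roots sum (with multiplicity) to 32, matching trace L = Σdeg = 2·16 = 32.)
Laplacian eigenvalues: [0.0, 2.0, 2.6972, 4.0, 4.382, 6.0, 6.3028, 6.618]. Largest eigenvalue (spectral radius) = 6.618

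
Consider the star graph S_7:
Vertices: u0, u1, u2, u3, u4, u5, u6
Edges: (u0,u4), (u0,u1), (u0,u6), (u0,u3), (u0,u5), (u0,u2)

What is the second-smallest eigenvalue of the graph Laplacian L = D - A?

The star S_7 is the complete bipartite graph K_{1,6} (one hub of degree 6, 6 leaves of degree 1). The Laplacian spectrum of K_{p,q} is 0, p (multiplicity q−1), q (multiplicity p−1), p+q. With p = 1, q = 6: 0 once, 1 with multiplicity 5, and 7 once. (Check: trace L = sum of degrees = 12 = 5·1 + 7.)
Laplacian eigenvalues: [0.0, 1.0, 1.0, 1.0, 1.0, 1.0, 7.0]. Algebraic connectivity (smallest non-zero eigenvalue) = 1.0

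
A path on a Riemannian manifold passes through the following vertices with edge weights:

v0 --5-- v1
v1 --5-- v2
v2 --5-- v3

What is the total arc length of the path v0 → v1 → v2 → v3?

Arc length = 5 + 5 + 5 = 15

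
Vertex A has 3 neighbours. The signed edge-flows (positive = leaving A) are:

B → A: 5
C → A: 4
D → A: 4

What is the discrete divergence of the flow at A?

Divergence = sum of outgoing flows = (-5) + (-4) + (-4) = -13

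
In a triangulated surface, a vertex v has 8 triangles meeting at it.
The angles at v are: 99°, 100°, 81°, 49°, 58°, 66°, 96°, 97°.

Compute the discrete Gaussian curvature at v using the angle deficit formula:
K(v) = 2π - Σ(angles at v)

Sum of angles = 646°. K = 360° - 646° = -286° = -143π/90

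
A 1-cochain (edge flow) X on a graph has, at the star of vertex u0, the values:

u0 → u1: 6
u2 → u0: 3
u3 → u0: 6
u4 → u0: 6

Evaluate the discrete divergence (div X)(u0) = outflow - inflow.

Divergence = sum of outgoing flows = 6 + (-3) + (-6) + (-6) = -9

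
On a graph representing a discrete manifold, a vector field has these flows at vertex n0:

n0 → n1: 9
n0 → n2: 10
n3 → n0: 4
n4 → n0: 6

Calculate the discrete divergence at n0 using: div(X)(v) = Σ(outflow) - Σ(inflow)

Divergence = sum of outgoing flows = 9 + 10 + (-4) + (-6) = 9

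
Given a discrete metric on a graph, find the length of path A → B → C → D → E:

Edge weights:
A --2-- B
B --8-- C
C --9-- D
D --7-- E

Arc length = 2 + 8 + 9 + 7 = 26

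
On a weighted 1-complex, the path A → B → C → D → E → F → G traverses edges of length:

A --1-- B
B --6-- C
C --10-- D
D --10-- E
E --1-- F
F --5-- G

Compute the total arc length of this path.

Arc length = 1 + 6 + 10 + 10 + 1 + 5 = 33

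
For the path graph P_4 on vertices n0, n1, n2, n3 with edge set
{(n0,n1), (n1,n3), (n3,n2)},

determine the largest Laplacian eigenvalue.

The path graph P_n has Laplacian eigenvalues λ_k = 2 − 2cos(kπ/n), k = 0, 1, …, n−1. Here n = 4:
k=0: 2 − 2cos(0) = 0.0; k=1: 2 − 2cos(π/4) = 0.5858; k=2: 2 − 2cos(π/2) = 2.0; k=3: 2 − 2cos(3π/4) = 3.4142.
Laplacian eigenvalues: [0.0, 0.5858, 2.0, 3.4142]. Largest eigenvalue (spectral radius) = 3.4142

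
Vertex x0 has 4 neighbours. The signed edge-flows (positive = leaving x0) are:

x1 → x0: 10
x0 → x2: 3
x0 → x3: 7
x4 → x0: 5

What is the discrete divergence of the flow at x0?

Divergence = sum of outgoing flows = (-10) + 3 + 7 + (-5) = -5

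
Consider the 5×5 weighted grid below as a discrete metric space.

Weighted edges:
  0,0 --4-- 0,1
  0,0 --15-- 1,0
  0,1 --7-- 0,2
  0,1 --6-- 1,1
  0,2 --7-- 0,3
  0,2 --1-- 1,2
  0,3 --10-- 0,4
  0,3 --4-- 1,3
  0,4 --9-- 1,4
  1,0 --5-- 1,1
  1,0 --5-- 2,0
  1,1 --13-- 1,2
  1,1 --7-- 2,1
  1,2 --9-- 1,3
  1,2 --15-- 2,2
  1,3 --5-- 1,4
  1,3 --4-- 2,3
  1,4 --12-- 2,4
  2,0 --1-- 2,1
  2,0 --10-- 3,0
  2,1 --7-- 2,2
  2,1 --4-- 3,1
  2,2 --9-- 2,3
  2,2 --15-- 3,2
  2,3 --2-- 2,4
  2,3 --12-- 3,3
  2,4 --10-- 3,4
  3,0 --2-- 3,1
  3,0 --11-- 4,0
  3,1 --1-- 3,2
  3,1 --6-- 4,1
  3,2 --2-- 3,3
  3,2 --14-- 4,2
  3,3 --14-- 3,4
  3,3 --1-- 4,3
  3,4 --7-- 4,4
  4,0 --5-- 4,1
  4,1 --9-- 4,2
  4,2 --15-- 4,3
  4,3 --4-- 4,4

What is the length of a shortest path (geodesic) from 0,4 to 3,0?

Shortest path: 0,4 → 1,4 → 1,3 → 2,3 → 3,3 → 3,2 → 3,1 → 3,0, total weight = 35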